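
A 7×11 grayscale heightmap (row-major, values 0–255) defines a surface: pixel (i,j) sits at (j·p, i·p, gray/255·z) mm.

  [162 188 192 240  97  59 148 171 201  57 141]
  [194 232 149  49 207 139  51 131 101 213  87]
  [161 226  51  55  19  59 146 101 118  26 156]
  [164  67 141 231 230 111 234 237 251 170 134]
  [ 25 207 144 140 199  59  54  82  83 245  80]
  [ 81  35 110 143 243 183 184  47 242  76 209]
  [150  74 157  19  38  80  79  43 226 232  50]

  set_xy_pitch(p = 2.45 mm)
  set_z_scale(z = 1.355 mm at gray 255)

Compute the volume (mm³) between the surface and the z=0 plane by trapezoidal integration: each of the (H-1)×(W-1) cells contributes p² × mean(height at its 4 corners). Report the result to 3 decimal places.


259.718

height_mm = gray/255 × 1.355; cell vol = 2.45² × mean(4 corners)
unit = 2.45² × 1.355 / (4×255) = 0.00797391 mm³ per gray-sum
row 0: Σ corner-gray over 10 cells = 5834  → 46.5198
row 1: Σ corner-gray over 10 cells = 4744  → 37.8282
row 2: Σ corner-gray over 10 cells = 5561  → 44.3429
row 3: Σ corner-gray over 10 cells = 6173  → 49.2229
row 4: Σ corner-gray over 10 cells = 5347  → 42.6365
row 5: Σ corner-gray over 10 cells = 4912  → 39.1678
Σ rows: total corner-gray = 32571  → 259.7182 mm³


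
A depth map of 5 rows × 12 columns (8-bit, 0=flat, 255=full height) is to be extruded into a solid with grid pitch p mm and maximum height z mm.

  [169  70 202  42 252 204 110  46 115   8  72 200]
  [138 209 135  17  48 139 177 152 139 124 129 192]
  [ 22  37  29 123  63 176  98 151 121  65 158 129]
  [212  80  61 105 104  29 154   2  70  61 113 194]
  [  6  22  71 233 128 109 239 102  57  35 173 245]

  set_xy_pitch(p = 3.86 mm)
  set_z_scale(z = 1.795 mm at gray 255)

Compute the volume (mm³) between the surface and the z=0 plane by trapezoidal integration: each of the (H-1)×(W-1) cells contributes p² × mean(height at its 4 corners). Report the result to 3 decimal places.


height_mm = gray/255 × 1.795; cell vol = 3.86² × mean(4 corners)
unit = 3.86² × 1.795 / (4×255) = 0.0262204 mm³ per gray-sum
row 0: Σ corner-gray over 11 cells = 5479  → 143.6614
row 1: Σ corner-gray over 11 cells = 5061  → 132.7013
row 2: Σ corner-gray over 11 cells = 4157  → 108.9981
row 3: Σ corner-gray over 11 cells = 4553  → 119.3814
Σ rows: total corner-gray = 19250  → 504.7422 mm³

504.742


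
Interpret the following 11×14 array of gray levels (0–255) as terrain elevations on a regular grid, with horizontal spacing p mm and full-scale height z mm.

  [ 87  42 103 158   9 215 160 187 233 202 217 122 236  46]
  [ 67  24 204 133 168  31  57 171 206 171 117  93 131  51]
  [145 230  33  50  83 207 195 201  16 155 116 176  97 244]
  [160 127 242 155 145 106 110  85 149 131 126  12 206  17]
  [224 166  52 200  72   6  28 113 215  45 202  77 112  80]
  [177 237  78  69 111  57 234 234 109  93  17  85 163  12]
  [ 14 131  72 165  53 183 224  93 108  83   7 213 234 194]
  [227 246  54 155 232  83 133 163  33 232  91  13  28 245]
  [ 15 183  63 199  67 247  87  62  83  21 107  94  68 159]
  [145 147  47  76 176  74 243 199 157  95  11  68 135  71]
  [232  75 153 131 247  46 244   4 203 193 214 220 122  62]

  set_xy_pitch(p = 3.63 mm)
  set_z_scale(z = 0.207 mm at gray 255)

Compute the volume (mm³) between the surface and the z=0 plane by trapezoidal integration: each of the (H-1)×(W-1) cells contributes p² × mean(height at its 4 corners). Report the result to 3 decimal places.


174.035

height_mm = gray/255 × 0.207; cell vol = 3.63² × mean(4 corners)
unit = 3.63² × 0.207 / (4×255) = 0.00267414 mm³ per gray-sum
row 0: Σ corner-gray over 13 cells = 7031  → 18.8018
row 1: Σ corner-gray over 13 cells = 6637  → 17.7482
row 2: Σ corner-gray over 13 cells = 6872  → 18.3767
row 3: Σ corner-gray over 13 cells = 6245  → 16.7000
row 4: Σ corner-gray over 13 cells = 6043  → 16.1598
row 5: Σ corner-gray over 13 cells = 6503  → 17.3899
row 6: Σ corner-gray over 13 cells = 6738  → 18.0183
row 7: Σ corner-gray over 13 cells = 6134  → 16.4031
row 8: Σ corner-gray over 13 cells = 5808  → 15.5314
row 9: Σ corner-gray over 13 cells = 7070  → 18.9061
Σ rows: total corner-gray = 65081  → 174.0354 mm³


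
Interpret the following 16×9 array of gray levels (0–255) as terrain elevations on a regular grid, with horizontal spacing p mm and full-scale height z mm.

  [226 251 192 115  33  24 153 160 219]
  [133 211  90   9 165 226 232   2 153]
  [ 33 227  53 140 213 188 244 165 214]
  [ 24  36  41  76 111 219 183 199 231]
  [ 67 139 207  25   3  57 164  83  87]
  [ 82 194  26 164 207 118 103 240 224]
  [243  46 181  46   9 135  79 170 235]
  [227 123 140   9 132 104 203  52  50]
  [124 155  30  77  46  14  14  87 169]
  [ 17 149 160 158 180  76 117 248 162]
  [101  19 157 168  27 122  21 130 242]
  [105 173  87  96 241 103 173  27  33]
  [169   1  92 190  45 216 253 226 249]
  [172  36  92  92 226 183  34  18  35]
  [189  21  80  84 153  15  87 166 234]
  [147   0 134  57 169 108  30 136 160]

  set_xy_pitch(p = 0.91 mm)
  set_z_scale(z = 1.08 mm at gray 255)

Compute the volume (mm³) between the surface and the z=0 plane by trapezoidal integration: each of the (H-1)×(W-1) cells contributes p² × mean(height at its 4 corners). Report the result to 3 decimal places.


50.943

height_mm = gray/255 × 1.08; cell vol = 0.91² × mean(4 corners)
unit = 0.91² × 1.08 / (4×255) = 0.000876812 mm³ per gray-sum
row 0: Σ corner-gray over 8 cells = 4457  → 3.9080
row 1: Σ corner-gray over 8 cells = 4863  → 4.2639
row 2: Σ corner-gray over 8 cells = 4692  → 4.1140
row 3: Σ corner-gray over 8 cells = 3495  → 3.0645
row 4: Σ corner-gray over 8 cells = 3920  → 3.4371
row 5: Σ corner-gray over 8 cells = 4220  → 3.7001
row 6: Σ corner-gray over 8 cells = 3613  → 3.1679
row 7: Σ corner-gray over 8 cells = 2942  → 2.5796
row 8: Σ corner-gray over 8 cells = 3494  → 3.0636
row 9: Σ corner-gray over 8 cells = 3986  → 3.4950
row 10: Σ corner-gray over 8 cells = 3569  → 3.1293
row 11: Σ corner-gray over 8 cells = 4402  → 3.8597
row 12: Σ corner-gray over 8 cells = 4033  → 3.5362
row 13: Σ corner-gray over 8 cells = 3204  → 2.8093
row 14: Σ corner-gray over 8 cells = 3210  → 2.8146
Σ rows: total corner-gray = 58100  → 50.9428 mm³


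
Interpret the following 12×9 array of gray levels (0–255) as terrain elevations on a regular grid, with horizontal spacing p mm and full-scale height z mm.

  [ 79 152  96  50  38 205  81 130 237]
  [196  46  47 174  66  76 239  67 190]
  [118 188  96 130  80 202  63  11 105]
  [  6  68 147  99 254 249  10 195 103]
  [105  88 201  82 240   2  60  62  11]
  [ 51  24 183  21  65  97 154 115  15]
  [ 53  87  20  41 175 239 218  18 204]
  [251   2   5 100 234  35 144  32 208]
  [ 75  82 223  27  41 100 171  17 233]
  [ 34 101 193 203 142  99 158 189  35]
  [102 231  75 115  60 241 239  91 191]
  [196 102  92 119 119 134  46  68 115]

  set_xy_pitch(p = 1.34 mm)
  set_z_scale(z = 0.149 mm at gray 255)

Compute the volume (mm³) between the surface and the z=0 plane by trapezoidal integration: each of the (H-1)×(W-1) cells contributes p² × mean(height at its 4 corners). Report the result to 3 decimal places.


10.560

height_mm = gray/255 × 0.149; cell vol = 1.34² × mean(4 corners)
unit = 1.34² × 0.149 / (4×255) = 0.000262298 mm³ per gray-sum
row 0: Σ corner-gray over 8 cells = 3636  → 0.9537
row 1: Σ corner-gray over 8 cells = 3579  → 0.9388
row 2: Σ corner-gray over 8 cells = 3916  → 1.0272
row 3: Σ corner-gray over 8 cells = 3739  → 0.9807
row 4: Σ corner-gray over 8 cells = 2970  → 0.7790
row 5: Σ corner-gray over 8 cells = 3237  → 0.8491
row 6: Σ corner-gray over 8 cells = 3416  → 0.8960
row 7: Σ corner-gray over 8 cells = 3193  → 0.8375
row 8: Σ corner-gray over 8 cells = 3869  → 1.0148
row 9: Σ corner-gray over 8 cells = 4636  → 1.2160
row 10: Σ corner-gray over 8 cells = 4068  → 1.0670
Σ rows: total corner-gray = 40259  → 10.5599 mm³


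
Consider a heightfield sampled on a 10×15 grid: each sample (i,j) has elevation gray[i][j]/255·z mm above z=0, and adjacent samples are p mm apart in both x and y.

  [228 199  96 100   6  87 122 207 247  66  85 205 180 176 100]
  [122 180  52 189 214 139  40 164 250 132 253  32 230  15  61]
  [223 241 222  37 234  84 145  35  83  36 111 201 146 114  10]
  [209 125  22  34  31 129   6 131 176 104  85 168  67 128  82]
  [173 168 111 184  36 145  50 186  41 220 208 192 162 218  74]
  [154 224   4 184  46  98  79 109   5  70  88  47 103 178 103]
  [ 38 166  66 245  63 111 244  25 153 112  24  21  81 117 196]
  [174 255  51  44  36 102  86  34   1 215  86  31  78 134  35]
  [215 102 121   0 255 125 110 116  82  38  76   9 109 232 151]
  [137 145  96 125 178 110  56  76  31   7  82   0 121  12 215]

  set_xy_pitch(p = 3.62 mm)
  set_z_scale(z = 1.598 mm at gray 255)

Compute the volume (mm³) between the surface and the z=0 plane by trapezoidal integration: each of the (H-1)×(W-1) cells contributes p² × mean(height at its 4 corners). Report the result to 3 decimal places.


1189.480

height_mm = gray/255 × 1.598; cell vol = 3.62² × mean(4 corners)
unit = 3.62² × 1.598 / (4×255) = 0.0205302 mm³ per gray-sum
row 0: Σ corner-gray over 14 cells = 7843  → 161.0186
row 1: Σ corner-gray over 14 cells = 7574  → 155.4959
row 2: Σ corner-gray over 14 cells = 6314  → 129.6279
row 3: Σ corner-gray over 14 cells = 6792  → 139.4413
row 4: Σ corner-gray over 14 cells = 6816  → 139.9340
row 5: Σ corner-gray over 14 cells = 5817  → 119.4243
row 6: Σ corner-gray over 14 cells = 5605  → 115.0719
row 7: Σ corner-gray over 14 cells = 5631  → 115.6057
row 8: Σ corner-gray over 14 cells = 5546  → 113.8606
Σ rows: total corner-gray = 57938  → 1189.4803 mm³


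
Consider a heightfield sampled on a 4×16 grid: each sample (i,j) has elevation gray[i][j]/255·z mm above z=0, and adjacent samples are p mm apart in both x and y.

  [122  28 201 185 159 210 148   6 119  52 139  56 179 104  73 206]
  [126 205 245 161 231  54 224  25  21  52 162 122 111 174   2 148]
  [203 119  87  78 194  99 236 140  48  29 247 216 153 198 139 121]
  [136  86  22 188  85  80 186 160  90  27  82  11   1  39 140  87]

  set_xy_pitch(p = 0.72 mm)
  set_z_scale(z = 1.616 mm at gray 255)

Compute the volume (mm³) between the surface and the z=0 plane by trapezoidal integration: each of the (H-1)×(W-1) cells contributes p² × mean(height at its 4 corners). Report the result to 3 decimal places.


18.518

height_mm = gray/255 × 1.616; cell vol = 0.72² × mean(4 corners)
unit = 0.72² × 1.616 / (4×255) = 0.000821308 mm³ per gray-sum
row 0: Σ corner-gray over 15 cells = 7498  → 6.1582
row 1: Σ corner-gray over 15 cells = 8142  → 6.6871
row 2: Σ corner-gray over 15 cells = 6907  → 5.6728
Σ rows: total corner-gray = 22547  → 18.5180 mm³


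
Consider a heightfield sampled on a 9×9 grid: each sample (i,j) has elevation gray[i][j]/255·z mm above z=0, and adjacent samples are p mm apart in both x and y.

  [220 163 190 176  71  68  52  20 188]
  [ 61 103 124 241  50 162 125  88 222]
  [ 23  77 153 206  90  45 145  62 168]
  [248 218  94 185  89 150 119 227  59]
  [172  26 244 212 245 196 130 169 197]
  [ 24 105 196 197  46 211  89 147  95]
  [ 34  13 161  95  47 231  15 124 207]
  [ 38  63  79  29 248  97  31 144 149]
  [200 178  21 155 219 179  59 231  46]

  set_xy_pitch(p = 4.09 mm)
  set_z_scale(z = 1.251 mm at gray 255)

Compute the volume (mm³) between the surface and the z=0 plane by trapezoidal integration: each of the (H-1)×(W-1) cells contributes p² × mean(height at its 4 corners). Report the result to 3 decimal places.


676.717

height_mm = gray/255 × 1.251; cell vol = 4.09² × mean(4 corners)
unit = 4.09² × 1.251 / (4×255) = 0.0205165 mm³ per gray-sum
row 0: Σ corner-gray over 8 cells = 3957  → 81.1839
row 1: Σ corner-gray over 8 cells = 3816  → 78.2911
row 2: Σ corner-gray over 8 cells = 4218  → 86.5387
row 3: Σ corner-gray over 8 cells = 5284  → 108.4093
row 4: Σ corner-gray over 8 cells = 4914  → 100.8182
row 5: Σ corner-gray over 8 cells = 3714  → 76.1984
row 6: Σ corner-gray over 8 cells = 3182  → 65.2836
row 7: Σ corner-gray over 8 cells = 3899  → 79.9939
Σ rows: total corner-gray = 32984  → 676.7170 mm³


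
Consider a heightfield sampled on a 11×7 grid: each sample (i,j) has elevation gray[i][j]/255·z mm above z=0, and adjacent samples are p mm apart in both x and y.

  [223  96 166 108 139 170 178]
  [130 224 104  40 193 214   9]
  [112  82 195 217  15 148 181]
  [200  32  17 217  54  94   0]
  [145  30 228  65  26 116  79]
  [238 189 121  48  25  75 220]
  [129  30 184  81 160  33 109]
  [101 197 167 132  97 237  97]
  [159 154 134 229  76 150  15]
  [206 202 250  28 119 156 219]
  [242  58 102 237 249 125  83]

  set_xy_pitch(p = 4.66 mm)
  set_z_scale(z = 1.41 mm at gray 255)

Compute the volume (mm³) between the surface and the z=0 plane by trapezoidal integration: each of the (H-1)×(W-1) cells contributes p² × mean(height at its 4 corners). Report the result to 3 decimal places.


height_mm = gray/255 × 1.41; cell vol = 4.66² × mean(4 corners)
unit = 4.66² × 1.41 / (4×255) = 0.0300186 mm³ per gray-sum
row 0: Σ corner-gray over 6 cells = 3448  → 103.5042
row 1: Σ corner-gray over 6 cells = 3296  → 98.9414
row 2: Σ corner-gray over 6 cells = 2635  → 79.0991
row 3: Σ corner-gray over 6 cells = 2182  → 65.5006
row 4: Σ corner-gray over 6 cells = 2528  → 75.8871
row 5: Σ corner-gray over 6 cells = 2588  → 77.6882
row 6: Σ corner-gray over 6 cells = 3072  → 92.2172
row 7: Σ corner-gray over 6 cells = 3518  → 105.6055
row 8: Σ corner-gray over 6 cells = 3595  → 107.9170
row 9: Σ corner-gray over 6 cells = 3802  → 114.1308
Σ rows: total corner-gray = 30664  → 920.4911 mm³

920.491


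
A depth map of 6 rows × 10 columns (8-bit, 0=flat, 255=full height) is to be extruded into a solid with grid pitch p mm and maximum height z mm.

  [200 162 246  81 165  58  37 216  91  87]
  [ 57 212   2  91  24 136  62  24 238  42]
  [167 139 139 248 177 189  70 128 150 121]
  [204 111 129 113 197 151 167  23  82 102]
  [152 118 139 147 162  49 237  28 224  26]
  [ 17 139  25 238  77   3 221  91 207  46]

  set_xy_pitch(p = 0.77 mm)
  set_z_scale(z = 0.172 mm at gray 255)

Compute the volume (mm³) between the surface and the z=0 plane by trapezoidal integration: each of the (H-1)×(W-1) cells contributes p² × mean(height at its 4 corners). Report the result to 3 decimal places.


height_mm = gray/255 × 0.172; cell vol = 0.77² × mean(4 corners)
unit = 0.77² × 0.172 / (4×255) = 9.99792e-05 mm³ per gray-sum
row 0: Σ corner-gray over 9 cells = 4076  → 0.4075
row 1: Σ corner-gray over 9 cells = 4445  → 0.4444
row 2: Σ corner-gray over 9 cells = 5020  → 0.5019
row 3: Σ corner-gray over 9 cells = 4638  → 0.4637
row 4: Σ corner-gray over 9 cells = 4451  → 0.4450
Σ rows: total corner-gray = 22630  → 2.2625 mm³

2.263


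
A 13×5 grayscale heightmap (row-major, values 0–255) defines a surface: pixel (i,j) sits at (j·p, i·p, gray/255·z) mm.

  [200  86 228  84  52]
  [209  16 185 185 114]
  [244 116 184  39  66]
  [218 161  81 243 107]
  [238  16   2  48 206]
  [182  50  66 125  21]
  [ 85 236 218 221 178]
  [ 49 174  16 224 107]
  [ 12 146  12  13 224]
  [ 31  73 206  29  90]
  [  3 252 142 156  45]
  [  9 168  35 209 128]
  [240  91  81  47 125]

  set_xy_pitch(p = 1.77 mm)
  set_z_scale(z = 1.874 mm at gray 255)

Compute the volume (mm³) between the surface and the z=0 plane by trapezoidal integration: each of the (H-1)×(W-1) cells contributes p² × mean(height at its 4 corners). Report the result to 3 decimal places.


133.371

height_mm = gray/255 × 1.874; cell vol = 1.77² × mean(4 corners)
unit = 1.77² × 1.874 / (4×255) = 0.00575594 mm³ per gray-sum
row 0: Σ corner-gray over 4 cells = 2143  → 12.3350
row 1: Σ corner-gray over 4 cells = 2083  → 11.9896
row 2: Σ corner-gray over 4 cells = 2283  → 13.1408
row 3: Σ corner-gray over 4 cells = 1871  → 10.7694
row 4: Σ corner-gray over 4 cells = 1261  → 7.2582
row 5: Σ corner-gray over 4 cells = 2298  → 13.2271
row 6: Σ corner-gray over 4 cells = 2597  → 14.9482
row 7: Σ corner-gray over 4 cells = 1562  → 8.9908
row 8: Σ corner-gray over 4 cells = 1315  → 7.5691
row 9: Σ corner-gray over 4 cells = 1885  → 10.8499
row 10: Σ corner-gray over 4 cells = 2109  → 12.1393
row 11: Σ corner-gray over 4 cells = 1764  → 10.1535
Σ rows: total corner-gray = 23171  → 133.3708 mm³


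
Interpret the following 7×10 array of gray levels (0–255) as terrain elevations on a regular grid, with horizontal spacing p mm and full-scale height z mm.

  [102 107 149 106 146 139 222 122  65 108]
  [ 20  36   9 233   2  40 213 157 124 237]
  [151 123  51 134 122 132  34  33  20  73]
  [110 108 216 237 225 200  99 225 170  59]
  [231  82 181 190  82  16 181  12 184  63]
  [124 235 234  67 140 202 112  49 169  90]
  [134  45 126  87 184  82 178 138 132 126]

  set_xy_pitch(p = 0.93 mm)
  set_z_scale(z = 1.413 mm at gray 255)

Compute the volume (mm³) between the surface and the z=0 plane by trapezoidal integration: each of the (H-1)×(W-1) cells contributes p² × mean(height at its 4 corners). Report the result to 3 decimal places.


32.539

height_mm = gray/255 × 1.413; cell vol = 0.93² × mean(4 corners)
unit = 0.93² × 1.413 / (4×255) = 0.00119814 mm³ per gray-sum
row 0: Σ corner-gray over 9 cells = 4207  → 5.0406
row 1: Σ corner-gray over 9 cells = 3407  → 4.0821
row 2: Σ corner-gray over 9 cells = 4651  → 5.5726
row 3: Σ corner-gray over 9 cells = 5279  → 6.3250
row 4: Σ corner-gray over 9 cells = 4780  → 5.7271
row 5: Σ corner-gray over 9 cells = 4834  → 5.7918
Σ rows: total corner-gray = 27158  → 32.5391 mm³


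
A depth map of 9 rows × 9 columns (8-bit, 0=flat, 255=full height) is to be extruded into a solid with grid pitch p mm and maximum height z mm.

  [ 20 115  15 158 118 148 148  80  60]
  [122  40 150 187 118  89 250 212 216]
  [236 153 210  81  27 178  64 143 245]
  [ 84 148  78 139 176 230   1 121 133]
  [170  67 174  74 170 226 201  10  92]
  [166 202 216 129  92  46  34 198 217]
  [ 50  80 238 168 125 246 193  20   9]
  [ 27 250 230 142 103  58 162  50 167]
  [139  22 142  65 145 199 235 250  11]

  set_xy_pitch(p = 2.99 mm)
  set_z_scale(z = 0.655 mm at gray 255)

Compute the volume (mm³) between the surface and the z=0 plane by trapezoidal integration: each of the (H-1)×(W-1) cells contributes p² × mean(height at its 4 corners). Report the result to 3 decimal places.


height_mm = gray/255 × 0.655; cell vol = 2.99² × mean(4 corners)
unit = 2.99² × 0.655 / (4×255) = 0.00574095 mm³ per gray-sum
row 0: Σ corner-gray over 8 cells = 4074  → 23.3886
row 1: Σ corner-gray over 8 cells = 4623  → 26.5404
row 2: Σ corner-gray over 8 cells = 4196  → 24.0890
row 3: Σ corner-gray over 8 cells = 4109  → 23.5895
row 4: Σ corner-gray over 8 cells = 4323  → 24.8181
row 5: Σ corner-gray over 8 cells = 4416  → 25.3520
row 6: Σ corner-gray over 8 cells = 4383  → 25.1626
row 7: Σ corner-gray over 8 cells = 4450  → 25.5472
Σ rows: total corner-gray = 34574  → 198.4875 mm³

198.487


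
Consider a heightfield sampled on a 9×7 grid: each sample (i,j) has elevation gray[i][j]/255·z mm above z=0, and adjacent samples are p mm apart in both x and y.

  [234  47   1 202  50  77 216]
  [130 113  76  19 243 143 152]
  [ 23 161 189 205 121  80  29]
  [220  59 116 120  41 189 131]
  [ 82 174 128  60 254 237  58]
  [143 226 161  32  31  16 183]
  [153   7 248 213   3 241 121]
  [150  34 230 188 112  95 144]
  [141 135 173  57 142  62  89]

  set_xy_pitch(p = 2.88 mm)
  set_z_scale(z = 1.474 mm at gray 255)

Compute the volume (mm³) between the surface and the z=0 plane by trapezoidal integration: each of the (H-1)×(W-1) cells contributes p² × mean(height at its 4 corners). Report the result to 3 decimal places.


290.906

height_mm = gray/255 × 1.474; cell vol = 2.88² × mean(4 corners)
unit = 2.88² × 1.474 / (4×255) = 0.0119862 mm³ per gray-sum
row 0: Σ corner-gray over 6 cells = 2674  → 32.0512
row 1: Σ corner-gray over 6 cells = 3034  → 36.3662
row 2: Σ corner-gray over 6 cells = 2965  → 35.5391
row 3: Σ corner-gray over 6 cells = 3247  → 38.9193
row 4: Σ corner-gray over 6 cells = 3104  → 37.2052
row 5: Σ corner-gray over 6 cells = 2956  → 35.4313
row 6: Σ corner-gray over 6 cells = 3310  → 39.6744
row 7: Σ corner-gray over 6 cells = 2980  → 35.7189
Σ rows: total corner-gray = 24270  → 290.9056 mm³


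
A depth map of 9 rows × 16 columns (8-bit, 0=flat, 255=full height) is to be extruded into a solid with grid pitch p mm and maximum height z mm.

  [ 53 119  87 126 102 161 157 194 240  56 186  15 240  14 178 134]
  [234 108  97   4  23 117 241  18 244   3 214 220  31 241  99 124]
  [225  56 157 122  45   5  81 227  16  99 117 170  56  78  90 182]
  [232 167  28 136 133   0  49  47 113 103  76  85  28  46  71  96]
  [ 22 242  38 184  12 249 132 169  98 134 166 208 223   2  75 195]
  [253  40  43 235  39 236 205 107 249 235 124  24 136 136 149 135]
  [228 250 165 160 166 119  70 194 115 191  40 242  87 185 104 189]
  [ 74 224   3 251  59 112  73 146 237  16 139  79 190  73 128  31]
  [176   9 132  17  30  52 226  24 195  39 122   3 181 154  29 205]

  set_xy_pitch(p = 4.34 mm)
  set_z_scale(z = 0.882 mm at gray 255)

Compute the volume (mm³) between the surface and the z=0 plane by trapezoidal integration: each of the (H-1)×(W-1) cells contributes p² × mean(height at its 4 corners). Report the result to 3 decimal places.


948.895

height_mm = gray/255 × 0.882; cell vol = 4.34² × mean(4 corners)
unit = 4.34² × 0.882 / (4×255) = 0.0162873 mm³ per gray-sum
row 0: Σ corner-gray over 15 cells = 7615  → 124.0274
row 1: Σ corner-gray over 15 cells = 6723  → 109.4992
row 2: Σ corner-gray over 15 cells = 5537  → 90.1825
row 3: Σ corner-gray over 15 cells = 6573  → 107.0561
row 4: Σ corner-gray over 15 cells = 8385  → 136.5686
row 5: Σ corner-gray over 15 cells = 8897  → 144.9077
row 6: Σ corner-gray over 15 cells = 8158  → 132.8714
row 7: Σ corner-gray over 15 cells = 6372  → 103.7824
Σ rows: total corner-gray = 58260  → 948.8954 mm³


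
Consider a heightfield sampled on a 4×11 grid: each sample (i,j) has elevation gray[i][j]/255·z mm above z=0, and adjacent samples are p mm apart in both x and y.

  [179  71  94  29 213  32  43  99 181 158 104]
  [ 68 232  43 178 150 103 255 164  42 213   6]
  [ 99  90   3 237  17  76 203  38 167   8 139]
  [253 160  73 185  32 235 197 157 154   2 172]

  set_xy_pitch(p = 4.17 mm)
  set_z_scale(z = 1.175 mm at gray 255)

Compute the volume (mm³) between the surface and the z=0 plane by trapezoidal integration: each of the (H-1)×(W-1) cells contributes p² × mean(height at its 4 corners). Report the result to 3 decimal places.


289.212

height_mm = gray/255 × 1.175; cell vol = 4.17² × mean(4 corners)
unit = 4.17² × 1.175 / (4×255) = 0.0200313 mm³ per gray-sum
row 0: Σ corner-gray over 10 cells = 4957  → 99.2953
row 1: Σ corner-gray over 10 cells = 4750  → 95.1488
row 2: Σ corner-gray over 10 cells = 4731  → 94.7682
Σ rows: total corner-gray = 14438  → 289.2124 mm³


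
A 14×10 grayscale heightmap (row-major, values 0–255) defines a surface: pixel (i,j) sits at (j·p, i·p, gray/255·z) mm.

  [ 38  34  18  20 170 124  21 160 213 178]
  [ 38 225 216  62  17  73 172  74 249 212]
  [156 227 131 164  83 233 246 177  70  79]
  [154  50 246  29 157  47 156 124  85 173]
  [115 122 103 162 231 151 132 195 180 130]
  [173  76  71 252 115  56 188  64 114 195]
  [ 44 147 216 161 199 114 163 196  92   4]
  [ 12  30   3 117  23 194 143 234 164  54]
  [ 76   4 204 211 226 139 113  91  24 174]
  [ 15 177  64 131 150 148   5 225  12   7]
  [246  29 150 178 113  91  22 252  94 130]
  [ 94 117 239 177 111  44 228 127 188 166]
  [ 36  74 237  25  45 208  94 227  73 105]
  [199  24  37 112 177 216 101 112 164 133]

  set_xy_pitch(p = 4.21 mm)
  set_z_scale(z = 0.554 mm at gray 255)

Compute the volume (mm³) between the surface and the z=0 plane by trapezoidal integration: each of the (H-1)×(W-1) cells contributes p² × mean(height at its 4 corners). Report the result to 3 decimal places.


580.312

height_mm = gray/255 × 0.554; cell vol = 4.21² × mean(4 corners)
unit = 4.21² × 0.554 / (4×255) = 0.00962662 mm³ per gray-sum
row 0: Σ corner-gray over 9 cells = 4162  → 40.0660
row 1: Σ corner-gray over 9 cells = 5323  → 51.2425
row 2: Σ corner-gray over 9 cells = 5012  → 48.2486
row 3: Σ corner-gray over 9 cells = 4912  → 47.2860
row 4: Σ corner-gray over 9 cells = 5037  → 48.4893
row 5: Σ corner-gray over 9 cells = 4864  → 46.8239
row 6: Σ corner-gray over 9 cells = 4506  → 43.3775
row 7: Σ corner-gray over 9 cells = 4156  → 40.0082
row 8: Σ corner-gray over 9 cells = 4120  → 39.6617
row 9: Σ corner-gray over 9 cells = 4080  → 39.2766
row 10: Σ corner-gray over 9 cells = 4956  → 47.7095
row 11: Σ corner-gray over 9 cells = 4829  → 46.4869
row 12: Σ corner-gray over 9 cells = 4325  → 41.6351
Σ rows: total corner-gray = 60282  → 580.3118 mm³


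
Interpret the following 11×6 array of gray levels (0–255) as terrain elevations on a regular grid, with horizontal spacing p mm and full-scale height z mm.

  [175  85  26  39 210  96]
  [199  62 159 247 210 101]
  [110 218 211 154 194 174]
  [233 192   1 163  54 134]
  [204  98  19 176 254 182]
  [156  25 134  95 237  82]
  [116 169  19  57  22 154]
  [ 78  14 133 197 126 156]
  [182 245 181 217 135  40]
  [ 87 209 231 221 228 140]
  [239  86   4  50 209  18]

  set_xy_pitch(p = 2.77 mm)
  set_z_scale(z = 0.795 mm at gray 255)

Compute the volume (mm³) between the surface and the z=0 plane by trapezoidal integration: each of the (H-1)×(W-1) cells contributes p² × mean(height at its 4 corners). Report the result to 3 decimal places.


height_mm = gray/255 × 0.795; cell vol = 2.77² × mean(4 corners)
unit = 2.77² × 0.795 / (4×255) = 0.00598035 mm³ per gray-sum
row 0: Σ corner-gray over 5 cells = 2647  → 15.8300
row 1: Σ corner-gray over 5 cells = 3494  → 20.8953
row 2: Σ corner-gray over 5 cells = 3025  → 18.0906
row 3: Σ corner-gray over 5 cells = 2667  → 15.9496
row 4: Σ corner-gray over 5 cells = 2700  → 16.1469
row 5: Σ corner-gray over 5 cells = 2024  → 12.1042
row 6: Σ corner-gray over 5 cells = 1978  → 11.8291
row 7: Σ corner-gray over 5 cells = 2952  → 17.6540
row 8: Σ corner-gray over 5 cells = 3783  → 22.6237
row 9: Σ corner-gray over 5 cells = 2960  → 17.7018
Σ rows: total corner-gray = 28230  → 168.8252 mm³

168.825


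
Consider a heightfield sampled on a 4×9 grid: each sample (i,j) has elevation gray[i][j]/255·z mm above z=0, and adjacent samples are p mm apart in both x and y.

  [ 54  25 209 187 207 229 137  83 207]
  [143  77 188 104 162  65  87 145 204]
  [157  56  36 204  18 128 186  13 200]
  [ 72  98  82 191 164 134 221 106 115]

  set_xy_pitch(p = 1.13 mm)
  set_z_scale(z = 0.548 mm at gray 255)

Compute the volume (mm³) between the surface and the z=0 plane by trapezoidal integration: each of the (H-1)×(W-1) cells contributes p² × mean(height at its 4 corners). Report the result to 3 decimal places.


height_mm = gray/255 × 0.548; cell vol = 1.13² × mean(4 corners)
unit = 1.13² × 0.548 / (4×255) = 0.000686021 mm³ per gray-sum
row 0: Σ corner-gray over 8 cells = 4418  → 3.0308
row 1: Σ corner-gray over 8 cells = 3642  → 2.4985
row 2: Σ corner-gray over 8 cells = 3818  → 2.6192
Σ rows: total corner-gray = 11878  → 8.1486 mm³

8.149


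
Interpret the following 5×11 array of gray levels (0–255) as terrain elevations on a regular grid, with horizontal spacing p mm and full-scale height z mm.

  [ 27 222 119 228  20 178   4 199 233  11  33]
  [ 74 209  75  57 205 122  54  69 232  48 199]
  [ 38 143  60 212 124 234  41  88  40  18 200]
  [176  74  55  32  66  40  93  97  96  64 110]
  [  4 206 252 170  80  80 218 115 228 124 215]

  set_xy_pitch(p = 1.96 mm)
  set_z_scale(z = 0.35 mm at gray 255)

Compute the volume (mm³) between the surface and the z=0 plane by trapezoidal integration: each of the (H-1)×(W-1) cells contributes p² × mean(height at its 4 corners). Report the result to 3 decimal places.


23.515

height_mm = gray/255 × 0.35; cell vol = 1.96² × mean(4 corners)
unit = 1.96² × 0.35 / (4×255) = 0.0013182 mm³ per gray-sum
row 0: Σ corner-gray over 10 cells = 4903  → 6.4631
row 1: Σ corner-gray over 10 cells = 4573  → 6.0281
row 2: Σ corner-gray over 10 cells = 3678  → 4.8483
row 3: Σ corner-gray over 10 cells = 4685  → 6.1757
Σ rows: total corner-gray = 17839  → 23.5153 mm³


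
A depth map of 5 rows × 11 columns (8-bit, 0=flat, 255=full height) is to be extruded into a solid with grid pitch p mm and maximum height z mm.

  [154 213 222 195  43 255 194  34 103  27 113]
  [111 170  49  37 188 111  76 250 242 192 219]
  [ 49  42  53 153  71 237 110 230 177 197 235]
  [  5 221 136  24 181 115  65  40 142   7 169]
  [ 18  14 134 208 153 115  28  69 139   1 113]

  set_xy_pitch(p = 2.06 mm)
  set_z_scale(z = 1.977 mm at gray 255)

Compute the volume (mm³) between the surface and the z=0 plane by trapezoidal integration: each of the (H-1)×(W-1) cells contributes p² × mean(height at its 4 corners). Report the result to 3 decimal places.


height_mm = gray/255 × 1.977; cell vol = 2.06² × mean(4 corners)
unit = 2.06² × 1.977 / (4×255) = 0.0082251 mm³ per gray-sum
row 0: Σ corner-gray over 10 cells = 5799  → 47.6973
row 1: Σ corner-gray over 10 cells = 5784  → 47.5740
row 2: Σ corner-gray over 10 cells = 4860  → 39.9740
row 3: Σ corner-gray over 10 cells = 3889  → 31.9874
Σ rows: total corner-gray = 20332  → 167.2326 mm³

167.233


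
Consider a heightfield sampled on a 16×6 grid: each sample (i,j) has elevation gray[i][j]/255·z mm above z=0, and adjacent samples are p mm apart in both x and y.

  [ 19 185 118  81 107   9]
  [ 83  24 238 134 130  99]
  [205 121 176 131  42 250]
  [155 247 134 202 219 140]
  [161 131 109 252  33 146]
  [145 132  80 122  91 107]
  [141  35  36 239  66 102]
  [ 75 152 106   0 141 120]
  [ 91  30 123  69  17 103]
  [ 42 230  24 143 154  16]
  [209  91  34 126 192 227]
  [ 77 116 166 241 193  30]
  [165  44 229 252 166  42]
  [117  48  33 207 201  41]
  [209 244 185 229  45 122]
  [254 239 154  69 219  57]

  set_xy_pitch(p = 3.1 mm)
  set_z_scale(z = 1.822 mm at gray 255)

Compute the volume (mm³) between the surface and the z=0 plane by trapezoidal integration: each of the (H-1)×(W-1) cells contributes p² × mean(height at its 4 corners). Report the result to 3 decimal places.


height_mm = gray/255 × 1.822; cell vol = 3.1² × mean(4 corners)
unit = 3.1² × 1.822 / (4×255) = 0.0171661 mm³ per gray-sum
row 0: Σ corner-gray over 5 cells = 2244  → 38.5207
row 1: Σ corner-gray over 5 cells = 2629  → 45.1297
row 2: Σ corner-gray over 5 cells = 3294  → 56.5451
row 3: Σ corner-gray over 5 cells = 3256  → 55.8928
row 4: Σ corner-gray over 5 cells = 2459  → 42.2114
row 5: Σ corner-gray over 5 cells = 2097  → 35.9973
row 6: Σ corner-gray over 5 cells = 1988  → 34.1262
row 7: Σ corner-gray over 5 cells = 1665  → 28.5816
row 8: Σ corner-gray over 5 cells = 1832  → 31.4483
row 9: Σ corner-gray over 5 cells = 2482  → 42.6063
row 10: Σ corner-gray over 5 cells = 2861  → 49.1122
row 11: Σ corner-gray over 5 cells = 3128  → 53.6956
row 12: Σ corner-gray over 5 cells = 2725  → 46.7776
row 13: Σ corner-gray over 5 cells = 2873  → 49.3182
row 14: Σ corner-gray over 5 cells = 3410  → 58.5364
Σ rows: total corner-gray = 38943  → 668.4994 mm³

668.499


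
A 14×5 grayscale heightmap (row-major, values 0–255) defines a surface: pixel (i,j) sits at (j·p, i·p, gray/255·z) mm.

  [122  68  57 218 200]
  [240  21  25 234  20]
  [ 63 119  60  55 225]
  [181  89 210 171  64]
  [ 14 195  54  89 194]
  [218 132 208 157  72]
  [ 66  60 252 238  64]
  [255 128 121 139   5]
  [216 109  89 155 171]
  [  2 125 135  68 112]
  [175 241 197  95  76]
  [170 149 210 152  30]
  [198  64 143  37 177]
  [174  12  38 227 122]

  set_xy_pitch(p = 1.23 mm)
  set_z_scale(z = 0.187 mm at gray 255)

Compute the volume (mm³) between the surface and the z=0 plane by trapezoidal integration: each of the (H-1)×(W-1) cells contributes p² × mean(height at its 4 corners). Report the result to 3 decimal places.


7.427

height_mm = gray/255 × 0.187; cell vol = 1.23² × mean(4 corners)
unit = 1.23² × 0.187 / (4×255) = 0.000277365 mm³ per gray-sum
row 0: Σ corner-gray over 4 cells = 1828  → 0.5070
row 1: Σ corner-gray over 4 cells = 1576  → 0.4371
row 2: Σ corner-gray over 4 cells = 1941  → 0.5384
row 3: Σ corner-gray over 4 cells = 2069  → 0.5739
row 4: Σ corner-gray over 4 cells = 2168  → 0.6013
row 5: Σ corner-gray over 4 cells = 2514  → 0.6973
row 6: Σ corner-gray over 4 cells = 2266  → 0.6285
row 7: Σ corner-gray over 4 cells = 2129  → 0.5905
row 8: Σ corner-gray over 4 cells = 1863  → 0.5167
row 9: Σ corner-gray over 4 cells = 2087  → 0.5789
row 10: Σ corner-gray over 4 cells = 2539  → 0.7042
row 11: Σ corner-gray over 4 cells = 2085  → 0.5783
row 12: Σ corner-gray over 4 cells = 1713  → 0.4751
Σ rows: total corner-gray = 26778  → 7.4273 mm³


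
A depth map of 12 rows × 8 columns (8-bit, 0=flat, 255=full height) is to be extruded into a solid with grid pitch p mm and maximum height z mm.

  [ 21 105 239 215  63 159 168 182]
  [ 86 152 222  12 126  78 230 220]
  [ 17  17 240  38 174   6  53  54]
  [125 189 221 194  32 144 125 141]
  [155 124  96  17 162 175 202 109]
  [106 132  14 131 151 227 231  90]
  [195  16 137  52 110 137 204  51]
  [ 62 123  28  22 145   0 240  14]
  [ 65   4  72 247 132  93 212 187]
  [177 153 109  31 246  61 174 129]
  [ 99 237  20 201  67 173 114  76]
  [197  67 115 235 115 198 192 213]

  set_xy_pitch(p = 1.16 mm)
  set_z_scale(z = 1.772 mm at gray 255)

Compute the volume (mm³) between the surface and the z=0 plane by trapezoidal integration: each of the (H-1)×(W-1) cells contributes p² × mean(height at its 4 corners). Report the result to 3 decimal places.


90.166

height_mm = gray/255 × 1.772; cell vol = 1.16² × mean(4 corners)
unit = 1.16² × 1.772 / (4×255) = 0.00233765 mm³ per gray-sum
row 0: Σ corner-gray over 7 cells = 4047  → 9.4605
row 1: Σ corner-gray over 7 cells = 3073  → 7.1836
row 2: Σ corner-gray over 7 cells = 3203  → 7.4875
row 3: Σ corner-gray over 7 cells = 3892  → 9.0981
row 4: Σ corner-gray over 7 cells = 3784  → 8.8457
row 5: Σ corner-gray over 7 cells = 3526  → 8.2426
row 6: Σ corner-gray over 7 cells = 2750  → 6.4285
row 7: Σ corner-gray over 7 cells = 2964  → 6.9288
row 8: Σ corner-gray over 7 cells = 3626  → 8.4763
row 9: Σ corner-gray over 7 cells = 3653  → 8.5394
row 10: Σ corner-gray over 7 cells = 4053  → 9.4745
Σ rows: total corner-gray = 38571  → 90.1655 mm³


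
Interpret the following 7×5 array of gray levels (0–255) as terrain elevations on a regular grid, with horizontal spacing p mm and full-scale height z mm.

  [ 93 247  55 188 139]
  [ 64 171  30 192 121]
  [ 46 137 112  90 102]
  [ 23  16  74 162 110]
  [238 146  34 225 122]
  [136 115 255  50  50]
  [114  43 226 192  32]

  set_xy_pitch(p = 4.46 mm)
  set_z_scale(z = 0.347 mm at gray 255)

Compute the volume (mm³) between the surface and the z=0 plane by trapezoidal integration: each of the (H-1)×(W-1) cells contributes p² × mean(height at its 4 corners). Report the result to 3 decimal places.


height_mm = gray/255 × 0.347; cell vol = 4.46² × mean(4 corners)
unit = 4.46² × 0.347 / (4×255) = 0.00676704 mm³ per gray-sum
row 0: Σ corner-gray over 4 cells = 2183  → 14.7725
row 1: Σ corner-gray over 4 cells = 1797  → 12.1604
row 2: Σ corner-gray over 4 cells = 1463  → 9.9002
row 3: Σ corner-gray over 4 cells = 1807  → 12.2280
row 4: Σ corner-gray over 4 cells = 2196  → 14.8604
row 5: Σ corner-gray over 4 cells = 2094  → 14.1702
Σ rows: total corner-gray = 11540  → 78.0917 mm³

78.092


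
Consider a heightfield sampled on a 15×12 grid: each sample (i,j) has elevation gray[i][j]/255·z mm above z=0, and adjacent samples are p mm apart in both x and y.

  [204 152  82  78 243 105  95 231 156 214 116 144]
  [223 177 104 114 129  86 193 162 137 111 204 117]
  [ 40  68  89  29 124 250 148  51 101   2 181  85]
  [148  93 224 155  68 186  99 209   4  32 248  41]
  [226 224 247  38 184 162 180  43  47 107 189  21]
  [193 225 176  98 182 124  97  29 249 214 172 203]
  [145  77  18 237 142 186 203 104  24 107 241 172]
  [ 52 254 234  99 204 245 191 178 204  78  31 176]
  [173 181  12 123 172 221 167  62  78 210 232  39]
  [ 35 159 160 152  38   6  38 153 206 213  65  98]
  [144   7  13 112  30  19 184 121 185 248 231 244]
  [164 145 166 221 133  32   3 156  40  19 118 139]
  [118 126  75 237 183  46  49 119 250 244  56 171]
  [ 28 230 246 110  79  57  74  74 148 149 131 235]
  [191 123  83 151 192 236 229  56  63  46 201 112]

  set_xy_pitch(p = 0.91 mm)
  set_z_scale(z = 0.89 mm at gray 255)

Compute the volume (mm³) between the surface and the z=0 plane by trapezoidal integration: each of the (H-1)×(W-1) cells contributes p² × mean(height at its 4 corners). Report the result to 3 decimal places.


height_mm = gray/255 × 0.89; cell vol = 0.91² × mean(4 corners)
unit = 0.91² × 0.89 / (4×255) = 0.000722558 mm³ per gray-sum
row 0: Σ corner-gray over 11 cells = 6466  → 4.6721
row 1: Σ corner-gray over 11 cells = 5385  → 3.8910
row 2: Σ corner-gray over 11 cells = 5036  → 3.6388
row 3: Σ corner-gray over 11 cells = 5914  → 4.2732
row 4: Σ corner-gray over 11 cells = 6617  → 4.7812
row 5: Σ corner-gray over 11 cells = 6523  → 4.7132
row 6: Σ corner-gray over 11 cells = 6659  → 4.8115
row 7: Σ corner-gray over 11 cells = 6792  → 4.9076
row 8: Σ corner-gray over 11 cells = 5641  → 4.0759
row 9: Σ corner-gray over 11 cells = 5201  → 3.7580
row 10: Σ corner-gray over 11 cells = 5057  → 3.6540
row 11: Σ corner-gray over 11 cells = 5428  → 3.9220
row 12: Σ corner-gray over 11 cells = 5918  → 4.2761
row 13: Σ corner-gray over 11 cells = 5922  → 4.2790
Σ rows: total corner-gray = 82559  → 59.6537 mm³

59.654


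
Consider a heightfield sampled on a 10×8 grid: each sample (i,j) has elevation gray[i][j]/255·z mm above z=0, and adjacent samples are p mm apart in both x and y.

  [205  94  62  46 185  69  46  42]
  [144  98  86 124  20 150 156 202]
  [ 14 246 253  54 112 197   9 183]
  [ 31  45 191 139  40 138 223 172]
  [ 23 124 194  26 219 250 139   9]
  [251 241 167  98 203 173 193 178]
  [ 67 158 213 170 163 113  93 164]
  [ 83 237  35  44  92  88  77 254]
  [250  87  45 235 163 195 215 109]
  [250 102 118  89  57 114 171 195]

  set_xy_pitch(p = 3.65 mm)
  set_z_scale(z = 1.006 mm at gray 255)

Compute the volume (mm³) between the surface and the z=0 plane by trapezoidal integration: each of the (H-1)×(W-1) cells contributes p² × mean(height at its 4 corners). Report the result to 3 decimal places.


449.244

height_mm = gray/255 × 1.006; cell vol = 3.65² × mean(4 corners)
unit = 3.65² × 1.006 / (4×255) = 0.0131396 mm³ per gray-sum
row 0: Σ corner-gray over 7 cells = 2865  → 37.6451
row 1: Σ corner-gray over 7 cells = 3553  → 46.6851
row 2: Σ corner-gray over 7 cells = 3694  → 48.5378
row 3: Σ corner-gray over 7 cells = 3691  → 48.4984
row 4: Σ corner-gray over 7 cells = 4515  → 59.3255
row 5: Σ corner-gray over 7 cells = 4630  → 60.8365
row 6: Σ corner-gray over 7 cells = 3534  → 46.4355
row 7: Σ corner-gray over 7 cells = 3722  → 48.9057
row 8: Σ corner-gray over 7 cells = 3986  → 52.3746
Σ rows: total corner-gray = 34190  → 449.2444 mm³


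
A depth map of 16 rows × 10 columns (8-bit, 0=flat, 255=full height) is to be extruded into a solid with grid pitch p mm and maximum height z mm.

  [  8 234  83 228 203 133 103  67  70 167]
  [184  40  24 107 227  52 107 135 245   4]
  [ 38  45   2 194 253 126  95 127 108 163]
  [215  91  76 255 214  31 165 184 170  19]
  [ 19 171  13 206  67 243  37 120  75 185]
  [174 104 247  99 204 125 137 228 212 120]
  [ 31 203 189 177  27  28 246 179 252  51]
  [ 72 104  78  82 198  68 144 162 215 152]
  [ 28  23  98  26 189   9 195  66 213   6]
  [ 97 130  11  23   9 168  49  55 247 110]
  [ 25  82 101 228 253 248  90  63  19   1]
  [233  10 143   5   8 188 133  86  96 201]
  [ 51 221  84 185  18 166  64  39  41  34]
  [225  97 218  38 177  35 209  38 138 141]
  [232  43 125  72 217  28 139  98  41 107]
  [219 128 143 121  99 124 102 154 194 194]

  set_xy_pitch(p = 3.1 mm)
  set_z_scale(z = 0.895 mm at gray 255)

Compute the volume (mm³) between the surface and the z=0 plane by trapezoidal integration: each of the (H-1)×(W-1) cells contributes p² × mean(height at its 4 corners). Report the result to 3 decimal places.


546.649

height_mm = gray/255 × 0.895; cell vol = 3.1² × mean(4 corners)
unit = 3.1² × 0.895 / (4×255) = 0.0084323 mm³ per gray-sum
row 0: Σ corner-gray over 9 cells = 4479  → 37.7683
row 1: Σ corner-gray over 9 cells = 4163  → 35.1037
row 2: Σ corner-gray over 9 cells = 4707  → 39.6909
row 3: Σ corner-gray over 9 cells = 4674  → 39.4126
row 4: Σ corner-gray over 9 cells = 5074  → 42.7855
row 5: Σ corner-gray over 9 cells = 5690  → 47.9798
row 6: Σ corner-gray over 9 cells = 5010  → 42.2458
row 7: Σ corner-gray over 9 cells = 3998  → 33.7124
row 8: Σ corner-gray over 9 cells = 3263  → 27.5146
row 9: Σ corner-gray over 9 cells = 3785  → 31.9163
row 10: Σ corner-gray over 9 cells = 3966  → 33.4425
row 11: Σ corner-gray over 9 cells = 3493  → 29.4540
row 12: Σ corner-gray over 9 cells = 3987  → 33.6196
row 13: Σ corner-gray over 9 cells = 4131  → 34.8338
row 14: Σ corner-gray over 9 cells = 4408  → 37.1696
Σ rows: total corner-gray = 64828  → 546.6494 mm³
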